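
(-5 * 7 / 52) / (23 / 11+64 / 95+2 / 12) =-109725 / 477854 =-0.23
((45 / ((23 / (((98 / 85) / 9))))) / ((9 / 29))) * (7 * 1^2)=19894 / 3519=5.65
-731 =-731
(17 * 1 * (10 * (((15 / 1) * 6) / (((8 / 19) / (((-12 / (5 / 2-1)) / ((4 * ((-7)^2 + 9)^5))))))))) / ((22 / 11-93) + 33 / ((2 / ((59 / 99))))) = 218025 / 159822873008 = 0.00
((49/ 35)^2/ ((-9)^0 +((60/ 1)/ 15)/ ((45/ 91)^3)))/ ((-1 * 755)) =-35721/ 468916759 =-0.00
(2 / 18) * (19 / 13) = 19 / 117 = 0.16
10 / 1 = 10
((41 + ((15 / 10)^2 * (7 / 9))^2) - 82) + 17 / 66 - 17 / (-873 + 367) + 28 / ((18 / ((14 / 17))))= -22522619 / 619344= -36.37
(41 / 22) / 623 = 41 / 13706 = 0.00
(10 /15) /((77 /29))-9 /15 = -403 /1155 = -0.35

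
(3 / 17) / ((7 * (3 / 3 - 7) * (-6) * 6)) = 1 / 8568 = 0.00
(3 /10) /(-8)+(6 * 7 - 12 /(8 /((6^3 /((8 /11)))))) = -32283 /80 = -403.54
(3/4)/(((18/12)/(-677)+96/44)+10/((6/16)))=67023/2577818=0.03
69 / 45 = 23 / 15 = 1.53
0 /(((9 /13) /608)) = 0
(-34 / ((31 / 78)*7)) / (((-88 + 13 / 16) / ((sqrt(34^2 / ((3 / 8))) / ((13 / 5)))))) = 2.99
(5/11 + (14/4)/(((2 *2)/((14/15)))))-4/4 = 179/660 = 0.27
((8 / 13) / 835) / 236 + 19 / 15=2433697 / 1921335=1.27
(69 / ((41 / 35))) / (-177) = -805 / 2419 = -0.33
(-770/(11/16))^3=-1404928000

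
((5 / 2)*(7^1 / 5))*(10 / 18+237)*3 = 7483 / 3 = 2494.33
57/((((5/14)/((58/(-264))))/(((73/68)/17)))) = -281561/127160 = -2.21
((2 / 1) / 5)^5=32 / 3125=0.01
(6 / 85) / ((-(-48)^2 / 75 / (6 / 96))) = -5 / 34816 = -0.00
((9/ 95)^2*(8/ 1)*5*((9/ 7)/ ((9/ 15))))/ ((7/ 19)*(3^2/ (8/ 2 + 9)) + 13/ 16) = 404352/ 561127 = 0.72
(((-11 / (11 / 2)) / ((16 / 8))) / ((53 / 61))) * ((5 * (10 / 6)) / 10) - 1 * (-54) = 16867 / 318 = 53.04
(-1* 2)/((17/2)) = -4/17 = -0.24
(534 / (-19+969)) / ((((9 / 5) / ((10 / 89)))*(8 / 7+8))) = 7 / 1824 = 0.00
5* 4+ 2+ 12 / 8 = 47 / 2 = 23.50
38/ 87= 0.44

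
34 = 34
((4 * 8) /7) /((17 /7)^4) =10976 /83521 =0.13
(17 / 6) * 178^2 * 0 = 0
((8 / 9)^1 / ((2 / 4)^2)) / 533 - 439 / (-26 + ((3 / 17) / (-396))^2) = 10608439224208 / 628042116195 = 16.89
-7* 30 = -210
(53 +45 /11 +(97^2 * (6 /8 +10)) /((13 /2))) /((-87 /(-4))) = 8933570 /12441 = 718.07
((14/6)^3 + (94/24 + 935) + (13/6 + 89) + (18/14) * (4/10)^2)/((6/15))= 19712563/7560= 2607.48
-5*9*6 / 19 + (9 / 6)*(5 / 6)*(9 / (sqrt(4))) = -1305 / 152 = -8.59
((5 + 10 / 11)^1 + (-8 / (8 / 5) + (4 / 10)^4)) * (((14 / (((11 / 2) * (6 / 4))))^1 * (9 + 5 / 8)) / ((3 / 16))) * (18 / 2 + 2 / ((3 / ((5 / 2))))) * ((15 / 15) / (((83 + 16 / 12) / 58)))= 1038944256 / 1739375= 597.31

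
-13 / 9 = -1.44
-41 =-41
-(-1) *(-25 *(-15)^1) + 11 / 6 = 2261 / 6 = 376.83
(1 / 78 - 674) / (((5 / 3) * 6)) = -52571 / 780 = -67.40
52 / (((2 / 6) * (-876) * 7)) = -13 / 511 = -0.03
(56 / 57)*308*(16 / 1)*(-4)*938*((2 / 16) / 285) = -129428992 / 16245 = -7967.31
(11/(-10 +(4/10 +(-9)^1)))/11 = -5/93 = -0.05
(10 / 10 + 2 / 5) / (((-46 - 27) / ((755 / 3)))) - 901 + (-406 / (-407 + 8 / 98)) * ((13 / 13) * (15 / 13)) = -51355096042 / 56766333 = -904.68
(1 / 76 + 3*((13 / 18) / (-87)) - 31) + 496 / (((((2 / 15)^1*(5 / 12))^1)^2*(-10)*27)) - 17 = -63793741 / 99180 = -643.21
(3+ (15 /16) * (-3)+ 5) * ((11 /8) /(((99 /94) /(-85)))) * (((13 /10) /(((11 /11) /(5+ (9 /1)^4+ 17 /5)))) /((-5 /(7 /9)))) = 66075539803 /86400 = 764763.19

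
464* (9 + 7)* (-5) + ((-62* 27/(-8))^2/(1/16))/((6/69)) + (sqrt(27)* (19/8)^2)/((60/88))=3971* sqrt(3)/160 + 16038847/2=8019466.49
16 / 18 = 8 / 9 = 0.89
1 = 1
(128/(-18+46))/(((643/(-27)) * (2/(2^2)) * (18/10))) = -960/4501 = -0.21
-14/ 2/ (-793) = 7/ 793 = 0.01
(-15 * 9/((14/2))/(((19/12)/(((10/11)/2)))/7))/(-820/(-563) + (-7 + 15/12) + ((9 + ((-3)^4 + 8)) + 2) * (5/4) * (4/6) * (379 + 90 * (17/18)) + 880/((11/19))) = -54723600/56737671617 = -0.00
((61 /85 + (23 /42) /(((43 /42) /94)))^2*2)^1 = 69484700898 /13359025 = 5201.33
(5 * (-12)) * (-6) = 360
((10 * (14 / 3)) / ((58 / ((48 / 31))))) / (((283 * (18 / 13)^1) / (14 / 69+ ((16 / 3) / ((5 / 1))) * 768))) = 411602464 / 157992957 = 2.61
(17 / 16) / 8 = 17 / 128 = 0.13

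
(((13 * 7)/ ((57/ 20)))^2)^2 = 10971993760000/ 10556001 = 1039408.18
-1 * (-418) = 418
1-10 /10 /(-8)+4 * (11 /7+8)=2207 /56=39.41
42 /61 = 0.69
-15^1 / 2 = -15 / 2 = -7.50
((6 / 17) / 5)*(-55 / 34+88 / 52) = 0.01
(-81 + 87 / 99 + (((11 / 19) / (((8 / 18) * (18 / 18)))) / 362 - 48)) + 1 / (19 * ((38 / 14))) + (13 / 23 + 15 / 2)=-47623161277 / 396750552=-120.03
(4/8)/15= 1/30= 0.03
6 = 6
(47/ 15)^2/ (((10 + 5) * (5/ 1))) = 2209/ 16875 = 0.13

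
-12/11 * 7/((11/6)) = -504/121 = -4.17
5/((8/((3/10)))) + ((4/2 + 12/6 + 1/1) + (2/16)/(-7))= 579/112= 5.17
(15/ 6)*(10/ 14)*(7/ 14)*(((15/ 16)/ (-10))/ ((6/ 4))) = -25/ 448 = -0.06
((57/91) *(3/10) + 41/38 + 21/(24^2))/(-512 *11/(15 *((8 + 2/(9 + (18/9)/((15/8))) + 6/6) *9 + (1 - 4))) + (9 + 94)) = 1628964147/122853942848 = 0.01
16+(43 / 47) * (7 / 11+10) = 13303 / 517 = 25.73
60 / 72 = 5 / 6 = 0.83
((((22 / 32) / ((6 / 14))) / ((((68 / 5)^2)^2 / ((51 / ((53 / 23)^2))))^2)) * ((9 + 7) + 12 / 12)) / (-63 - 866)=-0.00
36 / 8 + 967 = 1943 / 2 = 971.50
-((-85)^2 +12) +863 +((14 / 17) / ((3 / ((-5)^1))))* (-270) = -102058 / 17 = -6003.41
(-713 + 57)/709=-656/709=-0.93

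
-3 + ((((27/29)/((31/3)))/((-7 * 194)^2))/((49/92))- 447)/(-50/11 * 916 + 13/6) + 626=3475753038428412025/5578096104262787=623.11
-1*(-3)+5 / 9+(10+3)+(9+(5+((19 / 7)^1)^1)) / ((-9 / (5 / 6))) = 1891 / 126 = 15.01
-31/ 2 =-15.50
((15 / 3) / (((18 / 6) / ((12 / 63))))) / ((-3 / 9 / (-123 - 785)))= 18160 / 21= 864.76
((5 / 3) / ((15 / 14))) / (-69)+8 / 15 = 1586 / 3105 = 0.51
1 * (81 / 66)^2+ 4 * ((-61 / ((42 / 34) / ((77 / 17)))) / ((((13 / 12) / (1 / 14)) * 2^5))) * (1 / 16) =980233 / 704704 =1.39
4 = 4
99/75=33/25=1.32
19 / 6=3.17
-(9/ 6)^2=-9/ 4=-2.25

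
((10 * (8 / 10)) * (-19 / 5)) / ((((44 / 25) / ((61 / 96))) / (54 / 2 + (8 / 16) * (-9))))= -86925 / 352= -246.95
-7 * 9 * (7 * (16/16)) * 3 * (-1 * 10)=13230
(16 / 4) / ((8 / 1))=0.50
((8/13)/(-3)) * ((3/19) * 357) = -2856/247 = -11.56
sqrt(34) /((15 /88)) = 88*sqrt(34) /15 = 34.21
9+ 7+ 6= 22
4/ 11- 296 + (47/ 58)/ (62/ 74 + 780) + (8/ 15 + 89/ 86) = -1748072431324/ 5944467705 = -294.07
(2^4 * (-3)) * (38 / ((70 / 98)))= -2553.60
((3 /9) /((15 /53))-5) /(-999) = 172 /44955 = 0.00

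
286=286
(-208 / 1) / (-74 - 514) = 52 / 147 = 0.35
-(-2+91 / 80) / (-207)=-0.00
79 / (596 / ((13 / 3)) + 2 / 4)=2054 / 3589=0.57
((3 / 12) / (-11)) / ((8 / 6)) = -3 / 176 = -0.02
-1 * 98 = -98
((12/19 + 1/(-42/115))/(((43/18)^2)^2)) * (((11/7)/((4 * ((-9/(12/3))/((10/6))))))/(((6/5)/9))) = 449331300/3182903731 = 0.14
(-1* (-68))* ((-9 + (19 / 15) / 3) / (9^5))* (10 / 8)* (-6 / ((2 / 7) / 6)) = 91868 / 59049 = 1.56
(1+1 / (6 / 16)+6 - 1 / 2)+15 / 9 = 65 / 6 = 10.83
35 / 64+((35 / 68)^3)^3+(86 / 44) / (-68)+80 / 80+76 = 26508820251169396257 / 341958103260725248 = 77.52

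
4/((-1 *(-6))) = 2/3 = 0.67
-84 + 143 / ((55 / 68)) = 464 / 5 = 92.80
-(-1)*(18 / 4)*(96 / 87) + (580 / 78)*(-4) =-28024 / 1131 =-24.78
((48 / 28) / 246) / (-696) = -1 / 99876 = -0.00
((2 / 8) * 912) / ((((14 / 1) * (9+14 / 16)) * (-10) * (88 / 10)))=-114 / 6083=-0.02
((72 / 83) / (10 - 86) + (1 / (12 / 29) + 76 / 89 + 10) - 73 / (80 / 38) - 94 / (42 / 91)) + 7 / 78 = -49262312959 / 218950680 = -224.99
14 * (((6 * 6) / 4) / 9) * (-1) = -14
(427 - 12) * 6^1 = 2490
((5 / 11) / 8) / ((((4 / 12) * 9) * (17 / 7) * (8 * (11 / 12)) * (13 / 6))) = 105 / 213928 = 0.00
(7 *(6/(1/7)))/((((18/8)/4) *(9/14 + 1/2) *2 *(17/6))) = 1372/17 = 80.71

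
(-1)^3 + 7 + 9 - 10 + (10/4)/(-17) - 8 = -107/34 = -3.15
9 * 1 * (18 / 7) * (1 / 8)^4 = 81 / 14336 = 0.01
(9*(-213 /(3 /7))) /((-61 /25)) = 111825 /61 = 1833.20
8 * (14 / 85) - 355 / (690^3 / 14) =735851711 / 558465300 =1.32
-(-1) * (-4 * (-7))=28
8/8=1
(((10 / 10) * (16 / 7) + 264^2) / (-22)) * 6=-19008.62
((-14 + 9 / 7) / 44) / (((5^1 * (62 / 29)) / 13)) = -33553 / 95480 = -0.35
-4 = -4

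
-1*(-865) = 865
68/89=0.76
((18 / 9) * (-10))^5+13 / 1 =-3199987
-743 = -743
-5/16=-0.31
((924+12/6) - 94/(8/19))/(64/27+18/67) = 5085099/19096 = 266.29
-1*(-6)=6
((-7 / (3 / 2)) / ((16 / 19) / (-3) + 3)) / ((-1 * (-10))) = -133 / 775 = -0.17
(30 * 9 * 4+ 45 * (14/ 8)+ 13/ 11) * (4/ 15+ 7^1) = 5563033/ 660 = 8428.84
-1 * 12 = -12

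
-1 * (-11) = 11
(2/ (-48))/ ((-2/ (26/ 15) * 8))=0.00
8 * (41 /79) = 328 /79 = 4.15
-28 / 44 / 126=-1 / 198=-0.01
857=857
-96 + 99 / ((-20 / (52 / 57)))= -9549 / 95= -100.52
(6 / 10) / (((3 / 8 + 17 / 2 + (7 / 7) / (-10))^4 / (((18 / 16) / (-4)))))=-16000 / 562166163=-0.00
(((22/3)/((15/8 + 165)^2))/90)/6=352/721801125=0.00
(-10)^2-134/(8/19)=-873/4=-218.25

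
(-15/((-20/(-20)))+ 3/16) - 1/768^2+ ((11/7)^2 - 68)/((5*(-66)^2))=-28783791781/1942814720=-14.82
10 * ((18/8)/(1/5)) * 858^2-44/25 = 82818448.24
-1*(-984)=984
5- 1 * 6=-1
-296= -296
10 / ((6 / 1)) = 5 / 3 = 1.67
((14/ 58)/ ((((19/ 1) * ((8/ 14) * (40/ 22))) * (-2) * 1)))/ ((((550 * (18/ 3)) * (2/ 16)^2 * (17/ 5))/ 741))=-637/ 24650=-0.03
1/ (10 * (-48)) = -1/ 480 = -0.00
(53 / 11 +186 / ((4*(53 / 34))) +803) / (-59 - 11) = -488349 / 40810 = -11.97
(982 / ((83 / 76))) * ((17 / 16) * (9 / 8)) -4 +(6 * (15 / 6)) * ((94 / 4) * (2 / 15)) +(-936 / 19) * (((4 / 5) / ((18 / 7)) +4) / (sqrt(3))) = 1484441 / 1328 -20176 * sqrt(3) / 285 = 995.18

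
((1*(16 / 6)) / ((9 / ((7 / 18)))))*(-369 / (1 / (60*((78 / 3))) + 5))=-596960 / 70209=-8.50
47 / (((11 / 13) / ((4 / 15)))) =2444 / 165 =14.81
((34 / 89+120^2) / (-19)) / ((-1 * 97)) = 7.81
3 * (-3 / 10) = -9 / 10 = -0.90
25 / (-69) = -0.36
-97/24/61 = -97/1464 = -0.07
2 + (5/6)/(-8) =91/48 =1.90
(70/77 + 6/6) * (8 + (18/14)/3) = 16.09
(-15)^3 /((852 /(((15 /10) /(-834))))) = 1125 /157904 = 0.01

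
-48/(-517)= 48/517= 0.09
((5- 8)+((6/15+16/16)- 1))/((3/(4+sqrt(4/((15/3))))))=-52/15- 26* sqrt(5)/75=-4.24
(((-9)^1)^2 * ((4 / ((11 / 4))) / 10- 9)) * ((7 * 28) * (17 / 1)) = -131437404 / 55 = -2389770.98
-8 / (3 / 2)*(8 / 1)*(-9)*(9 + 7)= 6144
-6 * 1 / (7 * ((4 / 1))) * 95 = -285 / 14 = -20.36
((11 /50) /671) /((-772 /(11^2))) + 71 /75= 6686701 /7063800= 0.95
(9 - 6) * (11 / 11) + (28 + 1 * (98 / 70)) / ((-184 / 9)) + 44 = 45.56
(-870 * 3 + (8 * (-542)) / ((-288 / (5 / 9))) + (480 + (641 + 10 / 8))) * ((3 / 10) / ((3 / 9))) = -479321 / 360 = -1331.45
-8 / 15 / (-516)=2 / 1935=0.00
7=7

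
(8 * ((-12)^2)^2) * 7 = 1161216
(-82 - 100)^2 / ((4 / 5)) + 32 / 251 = 10392687 / 251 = 41405.13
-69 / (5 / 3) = -207 / 5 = -41.40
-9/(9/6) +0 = -6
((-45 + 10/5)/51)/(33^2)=-43/55539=-0.00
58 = 58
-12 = -12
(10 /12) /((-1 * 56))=-5 /336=-0.01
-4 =-4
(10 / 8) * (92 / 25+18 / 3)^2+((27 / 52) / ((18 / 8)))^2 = 2475454 / 21125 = 117.18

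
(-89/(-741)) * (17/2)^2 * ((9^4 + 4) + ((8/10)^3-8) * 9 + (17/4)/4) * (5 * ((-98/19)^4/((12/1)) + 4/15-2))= 16142038.48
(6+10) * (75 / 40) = 30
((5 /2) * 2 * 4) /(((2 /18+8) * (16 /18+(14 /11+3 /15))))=1.04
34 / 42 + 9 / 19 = 512 / 399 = 1.28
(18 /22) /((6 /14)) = 21 /11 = 1.91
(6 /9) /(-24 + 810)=1 /1179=0.00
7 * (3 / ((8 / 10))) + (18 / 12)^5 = 1083 / 32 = 33.84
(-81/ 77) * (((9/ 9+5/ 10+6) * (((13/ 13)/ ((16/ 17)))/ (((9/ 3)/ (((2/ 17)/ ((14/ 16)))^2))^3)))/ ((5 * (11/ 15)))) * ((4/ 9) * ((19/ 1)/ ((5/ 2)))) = -239075328/ 141486908495471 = -0.00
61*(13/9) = 793/9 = 88.11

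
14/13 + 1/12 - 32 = -4811/156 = -30.84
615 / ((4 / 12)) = 1845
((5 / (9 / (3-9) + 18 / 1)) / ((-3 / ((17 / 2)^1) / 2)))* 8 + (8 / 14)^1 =-9124 / 693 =-13.17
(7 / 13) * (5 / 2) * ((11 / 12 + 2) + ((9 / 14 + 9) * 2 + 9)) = 13105 / 312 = 42.00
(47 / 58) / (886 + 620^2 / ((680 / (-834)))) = -799 / 463981324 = -0.00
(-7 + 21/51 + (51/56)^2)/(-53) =307015/2825536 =0.11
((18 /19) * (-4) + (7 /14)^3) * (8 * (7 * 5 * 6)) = -116970 /19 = -6156.32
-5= -5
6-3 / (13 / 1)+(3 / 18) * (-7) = 359 / 78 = 4.60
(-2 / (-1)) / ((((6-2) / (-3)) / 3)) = -9 / 2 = -4.50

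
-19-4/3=-61/3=-20.33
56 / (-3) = -56 / 3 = -18.67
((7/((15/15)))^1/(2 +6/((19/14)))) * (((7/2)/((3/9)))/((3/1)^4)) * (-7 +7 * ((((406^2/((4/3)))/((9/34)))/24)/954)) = 4341684053/226258272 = 19.19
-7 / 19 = -0.37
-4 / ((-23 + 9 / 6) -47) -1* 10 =-1362 / 137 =-9.94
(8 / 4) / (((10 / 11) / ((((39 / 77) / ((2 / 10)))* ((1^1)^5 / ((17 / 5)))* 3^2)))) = 1755 / 119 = 14.75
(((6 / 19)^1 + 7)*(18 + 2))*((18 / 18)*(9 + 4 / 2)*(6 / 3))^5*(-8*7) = -802317429760 / 19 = -42227233145.26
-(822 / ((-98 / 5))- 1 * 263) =14942 / 49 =304.94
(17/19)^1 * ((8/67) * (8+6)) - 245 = -309981/1273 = -243.50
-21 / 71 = -0.30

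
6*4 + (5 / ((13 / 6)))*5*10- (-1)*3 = 1851 / 13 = 142.38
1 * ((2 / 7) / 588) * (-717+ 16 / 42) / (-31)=15049 / 1339758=0.01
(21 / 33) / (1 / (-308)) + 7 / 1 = -189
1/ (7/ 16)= 16/ 7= 2.29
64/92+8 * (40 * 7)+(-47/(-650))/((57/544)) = 954998432/426075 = 2241.39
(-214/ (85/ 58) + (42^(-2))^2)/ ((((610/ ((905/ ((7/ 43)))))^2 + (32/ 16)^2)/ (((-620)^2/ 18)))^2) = -16360020279922184522731351822993375/ 3954301043672285800823952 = -4137272326.83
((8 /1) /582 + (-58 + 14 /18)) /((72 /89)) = -70.72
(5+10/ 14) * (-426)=-17040/ 7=-2434.29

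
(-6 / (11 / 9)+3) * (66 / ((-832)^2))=-63 / 346112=-0.00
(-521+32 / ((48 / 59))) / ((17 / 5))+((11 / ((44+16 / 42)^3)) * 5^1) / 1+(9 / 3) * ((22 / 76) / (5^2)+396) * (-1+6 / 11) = -157280294366081 / 230723906880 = -681.68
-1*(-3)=3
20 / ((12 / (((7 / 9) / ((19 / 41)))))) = 1435 / 513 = 2.80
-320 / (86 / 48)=-7680 / 43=-178.60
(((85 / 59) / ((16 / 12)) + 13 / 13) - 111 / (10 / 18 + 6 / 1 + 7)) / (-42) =87931 / 604632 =0.15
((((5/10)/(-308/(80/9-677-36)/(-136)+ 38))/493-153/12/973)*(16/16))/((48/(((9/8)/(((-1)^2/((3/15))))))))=-7250089179/118274265234944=-0.00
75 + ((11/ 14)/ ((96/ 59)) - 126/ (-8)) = 122617/ 1344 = 91.23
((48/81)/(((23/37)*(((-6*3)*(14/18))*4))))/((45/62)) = -4588/195615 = -0.02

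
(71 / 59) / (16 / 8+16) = 71 / 1062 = 0.07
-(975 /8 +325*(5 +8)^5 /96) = -120681925 /96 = -1257103.39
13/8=1.62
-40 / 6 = -20 / 3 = -6.67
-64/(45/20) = -256/9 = -28.44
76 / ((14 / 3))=114 / 7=16.29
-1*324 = -324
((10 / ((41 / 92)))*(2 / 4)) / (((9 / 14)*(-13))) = -6440 / 4797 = -1.34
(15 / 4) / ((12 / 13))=65 / 16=4.06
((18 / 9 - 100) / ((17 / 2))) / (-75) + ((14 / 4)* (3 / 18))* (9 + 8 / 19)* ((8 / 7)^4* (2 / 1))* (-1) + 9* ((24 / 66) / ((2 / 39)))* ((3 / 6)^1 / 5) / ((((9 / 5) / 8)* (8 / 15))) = 3161100427 / 91400925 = 34.58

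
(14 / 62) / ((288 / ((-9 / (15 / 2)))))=-7 / 7440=-0.00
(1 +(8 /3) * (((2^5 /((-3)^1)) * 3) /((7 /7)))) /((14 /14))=-253 /3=-84.33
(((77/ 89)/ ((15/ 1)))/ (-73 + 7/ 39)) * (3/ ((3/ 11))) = -11011/ 1263800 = -0.01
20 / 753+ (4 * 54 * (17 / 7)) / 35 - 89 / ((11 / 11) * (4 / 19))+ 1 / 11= -3308991241 / 8117340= -407.64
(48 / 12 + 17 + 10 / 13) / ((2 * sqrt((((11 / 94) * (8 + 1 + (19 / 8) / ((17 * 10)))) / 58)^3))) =8393463040 * sqrt(15622930895) / 236395286413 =4437.96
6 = 6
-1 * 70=-70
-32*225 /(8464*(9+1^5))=-0.09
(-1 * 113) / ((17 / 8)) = -904 / 17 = -53.18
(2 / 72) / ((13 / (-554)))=-277 / 234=-1.18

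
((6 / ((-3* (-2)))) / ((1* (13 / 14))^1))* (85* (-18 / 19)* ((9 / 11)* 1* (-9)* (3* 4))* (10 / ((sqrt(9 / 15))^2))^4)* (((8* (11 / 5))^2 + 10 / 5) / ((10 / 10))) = 184336562384.98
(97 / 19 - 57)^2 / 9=972196 / 3249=299.23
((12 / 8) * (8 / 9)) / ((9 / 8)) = 32 / 27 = 1.19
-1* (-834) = 834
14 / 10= 7 / 5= 1.40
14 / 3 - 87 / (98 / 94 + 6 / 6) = -3641 / 96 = -37.93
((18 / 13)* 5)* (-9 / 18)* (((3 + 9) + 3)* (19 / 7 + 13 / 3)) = -365.93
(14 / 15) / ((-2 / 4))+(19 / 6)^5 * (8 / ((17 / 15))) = 61851067 / 27540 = 2245.86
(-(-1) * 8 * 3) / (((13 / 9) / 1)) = 216 / 13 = 16.62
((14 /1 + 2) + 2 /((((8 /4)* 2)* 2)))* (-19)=-1235 /4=-308.75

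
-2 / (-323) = 2 / 323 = 0.01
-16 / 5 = -3.20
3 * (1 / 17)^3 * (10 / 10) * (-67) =-201 / 4913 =-0.04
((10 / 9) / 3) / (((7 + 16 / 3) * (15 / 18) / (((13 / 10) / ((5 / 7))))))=182 / 2775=0.07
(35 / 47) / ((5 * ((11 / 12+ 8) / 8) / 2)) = 1344 / 5029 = 0.27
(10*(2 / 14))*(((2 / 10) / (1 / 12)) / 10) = 12 / 35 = 0.34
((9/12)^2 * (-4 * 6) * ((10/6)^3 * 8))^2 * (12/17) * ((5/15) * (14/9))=14000000/153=91503.27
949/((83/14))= 13286/83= 160.07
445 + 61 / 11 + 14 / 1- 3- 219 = 242.55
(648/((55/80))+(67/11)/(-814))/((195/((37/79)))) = 1687897/745602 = 2.26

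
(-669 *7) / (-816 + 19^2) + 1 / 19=10.34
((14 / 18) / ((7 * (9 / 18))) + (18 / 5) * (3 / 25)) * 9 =736 / 125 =5.89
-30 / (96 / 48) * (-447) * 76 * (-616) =-313901280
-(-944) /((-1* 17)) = -944 /17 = -55.53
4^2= 16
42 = 42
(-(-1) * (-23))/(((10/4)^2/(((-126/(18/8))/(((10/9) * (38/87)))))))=1008504/2375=424.63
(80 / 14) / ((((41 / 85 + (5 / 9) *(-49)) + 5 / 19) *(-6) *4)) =24225 / 2693873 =0.01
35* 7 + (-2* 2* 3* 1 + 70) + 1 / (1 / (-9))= 294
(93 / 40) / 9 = 31 / 120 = 0.26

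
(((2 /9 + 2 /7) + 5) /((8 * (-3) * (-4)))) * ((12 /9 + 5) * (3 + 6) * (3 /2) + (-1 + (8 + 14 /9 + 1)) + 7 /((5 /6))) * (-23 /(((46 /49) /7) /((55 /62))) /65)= -1741464263 /125349120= -13.89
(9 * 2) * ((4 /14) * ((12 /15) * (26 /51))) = 1248 /595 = 2.10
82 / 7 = 11.71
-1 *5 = -5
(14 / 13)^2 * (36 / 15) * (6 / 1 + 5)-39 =-7083 / 845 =-8.38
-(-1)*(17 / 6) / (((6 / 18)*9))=17 / 18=0.94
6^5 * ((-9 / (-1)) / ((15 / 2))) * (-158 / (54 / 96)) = -13105152 / 5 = -2621030.40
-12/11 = -1.09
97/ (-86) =-97/ 86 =-1.13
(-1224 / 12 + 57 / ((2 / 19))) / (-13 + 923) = 879 / 1820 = 0.48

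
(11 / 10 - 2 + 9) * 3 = 243 / 10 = 24.30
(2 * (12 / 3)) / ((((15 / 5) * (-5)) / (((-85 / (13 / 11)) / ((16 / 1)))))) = 2.40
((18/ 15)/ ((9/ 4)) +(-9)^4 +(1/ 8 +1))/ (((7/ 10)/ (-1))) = -787519/ 84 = -9375.23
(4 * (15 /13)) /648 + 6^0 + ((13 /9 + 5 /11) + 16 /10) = 173981 /38610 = 4.51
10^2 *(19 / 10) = 190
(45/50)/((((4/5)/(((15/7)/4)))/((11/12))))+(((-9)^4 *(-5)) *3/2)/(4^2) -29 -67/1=-3170.92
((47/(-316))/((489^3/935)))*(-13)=571285/36949933404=0.00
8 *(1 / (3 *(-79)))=-8 / 237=-0.03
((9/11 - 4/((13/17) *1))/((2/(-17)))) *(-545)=-5846215/286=-20441.31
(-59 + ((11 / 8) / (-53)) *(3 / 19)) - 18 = -620345 / 8056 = -77.00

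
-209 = -209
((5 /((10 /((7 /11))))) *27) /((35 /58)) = 783 /55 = 14.24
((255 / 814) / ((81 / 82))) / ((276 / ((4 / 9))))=3485 / 6824169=0.00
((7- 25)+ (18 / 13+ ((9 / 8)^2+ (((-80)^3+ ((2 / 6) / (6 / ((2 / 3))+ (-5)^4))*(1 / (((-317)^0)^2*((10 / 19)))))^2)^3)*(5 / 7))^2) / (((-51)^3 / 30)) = -122928441994782711067345535213549123443692538736884745071445292133014011973881170196990093611235433149394812041421329301209 / 3282904133495173336377566611558112378430321082368000000000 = -37445029460517886800754960000000000000000000000000000000000000000.00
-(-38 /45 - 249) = 11243 /45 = 249.84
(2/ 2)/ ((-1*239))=-1/ 239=-0.00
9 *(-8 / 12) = -6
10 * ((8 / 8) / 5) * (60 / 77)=120 / 77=1.56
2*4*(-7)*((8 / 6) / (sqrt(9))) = -224 / 9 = -24.89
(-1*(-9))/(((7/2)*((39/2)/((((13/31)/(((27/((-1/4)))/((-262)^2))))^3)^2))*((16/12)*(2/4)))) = 18967159882201690481530047141146/267428863397360007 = 70924131528836.80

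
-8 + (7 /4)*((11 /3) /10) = -883 /120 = -7.36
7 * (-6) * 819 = -34398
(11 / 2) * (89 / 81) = 979 / 162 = 6.04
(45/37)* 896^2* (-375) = -13547520000/37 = -366149189.19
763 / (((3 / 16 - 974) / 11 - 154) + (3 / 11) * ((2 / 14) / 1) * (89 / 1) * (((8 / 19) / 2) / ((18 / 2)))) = -3.15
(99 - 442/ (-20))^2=1466521/ 100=14665.21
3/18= 1/6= 0.17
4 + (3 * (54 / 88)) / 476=83857 / 20944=4.00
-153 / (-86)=153 / 86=1.78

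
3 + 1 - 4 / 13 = 48 / 13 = 3.69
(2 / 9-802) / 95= -7216 / 855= -8.44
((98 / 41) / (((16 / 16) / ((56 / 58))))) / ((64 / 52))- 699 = -697.12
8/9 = 0.89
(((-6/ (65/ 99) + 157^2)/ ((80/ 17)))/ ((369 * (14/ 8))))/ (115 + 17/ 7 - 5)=27227047/ 377523900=0.07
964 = 964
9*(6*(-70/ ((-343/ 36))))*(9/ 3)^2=174960/ 49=3570.61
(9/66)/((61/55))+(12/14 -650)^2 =2519048927/5978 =421386.57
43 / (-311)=-43 / 311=-0.14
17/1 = 17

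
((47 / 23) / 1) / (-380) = -47 / 8740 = -0.01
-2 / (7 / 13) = -26 / 7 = -3.71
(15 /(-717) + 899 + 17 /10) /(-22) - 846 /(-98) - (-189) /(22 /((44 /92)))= -151907601 /5387060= -28.20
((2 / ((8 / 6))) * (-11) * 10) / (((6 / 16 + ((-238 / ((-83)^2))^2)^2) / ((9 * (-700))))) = 18730062202468264956000 / 6756902364759011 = 2771989.47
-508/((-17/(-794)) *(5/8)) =-3226816/85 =-37962.54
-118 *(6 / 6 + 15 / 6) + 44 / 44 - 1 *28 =-440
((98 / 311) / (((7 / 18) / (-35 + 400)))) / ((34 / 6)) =275940 / 5287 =52.19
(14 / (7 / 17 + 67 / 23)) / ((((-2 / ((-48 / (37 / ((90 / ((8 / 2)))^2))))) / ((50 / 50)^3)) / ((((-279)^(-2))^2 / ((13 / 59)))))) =161483 / 155918973951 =0.00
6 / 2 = 3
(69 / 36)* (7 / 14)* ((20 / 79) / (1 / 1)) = 115 / 474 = 0.24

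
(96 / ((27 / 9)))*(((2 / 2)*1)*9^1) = 288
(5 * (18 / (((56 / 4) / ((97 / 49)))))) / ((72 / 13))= 6305 / 2744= 2.30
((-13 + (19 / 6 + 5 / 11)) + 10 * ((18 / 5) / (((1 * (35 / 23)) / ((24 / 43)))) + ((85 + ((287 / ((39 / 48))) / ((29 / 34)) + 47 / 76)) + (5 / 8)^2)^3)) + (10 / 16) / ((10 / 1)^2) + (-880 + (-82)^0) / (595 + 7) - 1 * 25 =598624286517075392710465293739 / 478492588471346921472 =1251062818.82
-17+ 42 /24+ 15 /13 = -733 /52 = -14.10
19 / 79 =0.24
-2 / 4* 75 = -75 / 2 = -37.50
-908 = -908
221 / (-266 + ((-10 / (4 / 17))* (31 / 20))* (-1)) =-1768 / 1601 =-1.10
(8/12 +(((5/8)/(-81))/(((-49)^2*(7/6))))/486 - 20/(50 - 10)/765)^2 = 2494042214057101879609/5622614406989383809600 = 0.44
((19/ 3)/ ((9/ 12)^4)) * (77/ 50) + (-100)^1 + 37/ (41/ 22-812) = -2498270426/ 36091575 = -69.22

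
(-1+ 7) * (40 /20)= 12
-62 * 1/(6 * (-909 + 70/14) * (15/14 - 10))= -217/169500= -0.00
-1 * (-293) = 293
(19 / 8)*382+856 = 7053 / 4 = 1763.25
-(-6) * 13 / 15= 26 / 5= 5.20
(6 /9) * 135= 90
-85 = -85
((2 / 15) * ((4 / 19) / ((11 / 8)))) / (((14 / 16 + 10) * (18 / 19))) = 256 / 129195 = 0.00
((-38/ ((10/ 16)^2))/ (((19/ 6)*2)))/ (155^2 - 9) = -24/ 37525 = -0.00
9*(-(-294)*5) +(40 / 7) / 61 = 5649250 / 427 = 13230.09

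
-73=-73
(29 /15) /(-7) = -0.28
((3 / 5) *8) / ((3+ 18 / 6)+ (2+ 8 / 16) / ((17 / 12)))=34 / 55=0.62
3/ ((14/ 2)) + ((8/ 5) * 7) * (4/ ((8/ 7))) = 1387/ 35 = 39.63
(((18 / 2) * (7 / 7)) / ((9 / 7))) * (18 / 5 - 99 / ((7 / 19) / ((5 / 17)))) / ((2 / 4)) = -89766 / 85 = -1056.07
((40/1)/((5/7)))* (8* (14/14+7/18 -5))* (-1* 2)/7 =462.22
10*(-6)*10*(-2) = 1200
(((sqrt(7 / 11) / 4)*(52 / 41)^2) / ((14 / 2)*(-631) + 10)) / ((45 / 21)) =-364*sqrt(77) / 94026735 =-0.00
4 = 4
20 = 20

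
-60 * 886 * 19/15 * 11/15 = -740696/15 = -49379.73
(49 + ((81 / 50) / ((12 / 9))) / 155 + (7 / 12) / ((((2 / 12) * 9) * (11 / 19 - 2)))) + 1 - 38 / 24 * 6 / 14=2586751093 / 52731000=49.06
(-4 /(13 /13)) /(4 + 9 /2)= -8 /17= -0.47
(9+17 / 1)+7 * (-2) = 12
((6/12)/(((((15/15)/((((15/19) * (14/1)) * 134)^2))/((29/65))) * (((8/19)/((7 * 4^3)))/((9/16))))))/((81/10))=8930416600/247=36155532.79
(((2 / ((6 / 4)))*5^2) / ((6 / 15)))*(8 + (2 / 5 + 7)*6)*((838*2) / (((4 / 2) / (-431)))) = -1577143933.33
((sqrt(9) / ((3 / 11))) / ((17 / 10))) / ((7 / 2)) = 220 / 119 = 1.85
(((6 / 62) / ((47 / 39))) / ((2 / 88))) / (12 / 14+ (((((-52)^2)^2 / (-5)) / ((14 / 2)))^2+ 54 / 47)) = 1576575 / 19472706118477973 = 0.00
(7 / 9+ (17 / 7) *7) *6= 320 / 3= 106.67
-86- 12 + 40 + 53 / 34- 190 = -8379 / 34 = -246.44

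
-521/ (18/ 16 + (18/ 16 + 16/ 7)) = -14588/ 127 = -114.87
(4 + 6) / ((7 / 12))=120 / 7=17.14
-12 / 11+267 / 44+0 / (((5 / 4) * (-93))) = 219 / 44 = 4.98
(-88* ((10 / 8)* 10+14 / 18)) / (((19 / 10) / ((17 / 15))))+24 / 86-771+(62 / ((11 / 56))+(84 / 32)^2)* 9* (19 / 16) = 491806589851 / 248472576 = 1979.32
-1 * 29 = -29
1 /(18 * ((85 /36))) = 2 /85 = 0.02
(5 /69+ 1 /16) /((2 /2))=149 /1104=0.13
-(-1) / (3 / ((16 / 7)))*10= 160 / 21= 7.62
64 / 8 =8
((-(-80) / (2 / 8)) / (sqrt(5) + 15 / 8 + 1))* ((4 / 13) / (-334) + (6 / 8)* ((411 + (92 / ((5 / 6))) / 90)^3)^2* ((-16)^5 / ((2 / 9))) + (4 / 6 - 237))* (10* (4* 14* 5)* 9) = -29797303194357030963334870333514176126976 / 241693359375 + 10364279371950271639420824463831017783296* sqrt(5) / 241693359375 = -27398642635451582618260700000.00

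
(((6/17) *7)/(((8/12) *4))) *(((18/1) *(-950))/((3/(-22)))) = 1975050/17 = 116179.41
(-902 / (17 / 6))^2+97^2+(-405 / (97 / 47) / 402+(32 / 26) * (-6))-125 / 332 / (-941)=844808134595217993 / 7628083514116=110749.72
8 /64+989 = 7913 /8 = 989.12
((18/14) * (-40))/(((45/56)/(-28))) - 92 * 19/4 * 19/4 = -1135/4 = -283.75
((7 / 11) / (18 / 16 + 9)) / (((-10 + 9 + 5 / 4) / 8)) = 1792 / 891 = 2.01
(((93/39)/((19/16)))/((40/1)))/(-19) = -62/23465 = -0.00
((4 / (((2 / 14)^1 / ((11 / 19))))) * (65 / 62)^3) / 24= 21146125 / 27169392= 0.78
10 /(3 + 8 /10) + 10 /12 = 395 /114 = 3.46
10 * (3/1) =30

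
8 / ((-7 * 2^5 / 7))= -1 / 4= -0.25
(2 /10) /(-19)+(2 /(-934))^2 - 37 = -37.01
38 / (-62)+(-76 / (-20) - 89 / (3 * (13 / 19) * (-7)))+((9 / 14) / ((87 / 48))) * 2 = 12382523 / 1227135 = 10.09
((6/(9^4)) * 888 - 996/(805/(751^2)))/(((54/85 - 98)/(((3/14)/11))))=1740424408477/12465604998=139.62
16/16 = 1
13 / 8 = 1.62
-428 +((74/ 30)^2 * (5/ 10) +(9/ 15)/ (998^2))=-95233420327/ 224100900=-424.96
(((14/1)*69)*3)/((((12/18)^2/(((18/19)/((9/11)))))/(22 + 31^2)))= 141012333/19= 7421701.74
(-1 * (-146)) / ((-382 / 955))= -365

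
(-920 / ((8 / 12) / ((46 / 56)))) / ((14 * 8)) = -7935 / 784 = -10.12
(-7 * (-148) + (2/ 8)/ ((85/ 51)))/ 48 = 20723/ 960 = 21.59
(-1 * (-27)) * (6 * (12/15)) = 648/5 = 129.60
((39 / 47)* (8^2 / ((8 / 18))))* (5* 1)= 597.45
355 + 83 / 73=25998 / 73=356.14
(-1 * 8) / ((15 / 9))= -24 / 5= -4.80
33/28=1.18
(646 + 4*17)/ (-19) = -714/ 19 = -37.58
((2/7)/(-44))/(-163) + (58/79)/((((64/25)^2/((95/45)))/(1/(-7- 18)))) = -172161961/18275862528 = -0.01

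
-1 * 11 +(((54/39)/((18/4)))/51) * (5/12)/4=-87511/7956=-11.00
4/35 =0.11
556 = 556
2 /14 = 1 /7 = 0.14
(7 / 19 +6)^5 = 25937424601 / 2476099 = 10475.12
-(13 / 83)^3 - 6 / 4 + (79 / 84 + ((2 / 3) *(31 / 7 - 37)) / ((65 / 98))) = -103966874729 / 3121957020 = -33.30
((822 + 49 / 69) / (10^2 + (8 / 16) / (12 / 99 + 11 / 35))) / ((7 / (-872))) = -49797828944 / 49147665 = -1013.23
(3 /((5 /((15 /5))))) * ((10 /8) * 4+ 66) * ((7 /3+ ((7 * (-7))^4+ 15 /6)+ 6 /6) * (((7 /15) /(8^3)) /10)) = 17190653977 /256000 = 67150.99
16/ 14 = 8/ 7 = 1.14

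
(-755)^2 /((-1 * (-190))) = 114005 /38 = 3000.13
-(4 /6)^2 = -4 /9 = -0.44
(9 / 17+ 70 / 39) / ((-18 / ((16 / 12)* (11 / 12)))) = -16951 / 107406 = -0.16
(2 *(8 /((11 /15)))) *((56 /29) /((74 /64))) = 430080 /11803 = 36.44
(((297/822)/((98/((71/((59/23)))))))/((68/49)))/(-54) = -17963/13191456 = -0.00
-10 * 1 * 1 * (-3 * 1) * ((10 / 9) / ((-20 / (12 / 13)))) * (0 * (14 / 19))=0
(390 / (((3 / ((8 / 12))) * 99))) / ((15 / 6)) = 104 / 297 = 0.35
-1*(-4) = 4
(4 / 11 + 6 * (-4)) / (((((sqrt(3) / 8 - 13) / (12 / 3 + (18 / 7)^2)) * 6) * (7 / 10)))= 5408000 * sqrt(3) / 122392347 + 562432000 / 122392347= 4.67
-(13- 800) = 787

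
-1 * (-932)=932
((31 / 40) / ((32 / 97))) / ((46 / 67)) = 201469 / 58880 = 3.42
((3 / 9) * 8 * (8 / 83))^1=64 / 249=0.26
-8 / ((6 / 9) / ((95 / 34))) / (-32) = 285 / 272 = 1.05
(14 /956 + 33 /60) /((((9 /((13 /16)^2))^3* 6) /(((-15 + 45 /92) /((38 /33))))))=-12753978783689 /27251190609739776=-0.00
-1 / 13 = -0.08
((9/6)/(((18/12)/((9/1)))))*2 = 18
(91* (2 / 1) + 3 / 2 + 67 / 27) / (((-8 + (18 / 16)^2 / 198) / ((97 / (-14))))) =342908192 / 2127195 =161.20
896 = 896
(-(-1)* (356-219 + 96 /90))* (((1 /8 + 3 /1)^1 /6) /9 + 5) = 905027 /1296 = 698.32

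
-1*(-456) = 456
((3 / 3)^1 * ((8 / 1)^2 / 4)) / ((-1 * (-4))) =4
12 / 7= 1.71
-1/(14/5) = -5/14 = -0.36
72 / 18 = 4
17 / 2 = 8.50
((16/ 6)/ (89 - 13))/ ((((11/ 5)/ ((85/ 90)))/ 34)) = 2890/ 5643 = 0.51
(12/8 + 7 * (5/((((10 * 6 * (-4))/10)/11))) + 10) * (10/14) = -545/168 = -3.24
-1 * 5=-5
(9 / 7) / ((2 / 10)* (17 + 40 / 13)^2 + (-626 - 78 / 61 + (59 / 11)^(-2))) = -1614853305 / 686562332918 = -0.00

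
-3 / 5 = -0.60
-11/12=-0.92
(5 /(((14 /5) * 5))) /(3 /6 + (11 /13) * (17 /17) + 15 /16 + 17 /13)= 0.10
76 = 76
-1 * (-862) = 862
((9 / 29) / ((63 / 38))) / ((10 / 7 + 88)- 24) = 19 / 6641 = 0.00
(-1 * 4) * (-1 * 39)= 156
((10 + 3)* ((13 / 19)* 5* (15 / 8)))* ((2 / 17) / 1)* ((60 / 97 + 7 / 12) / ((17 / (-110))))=-325092625 / 4261016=-76.29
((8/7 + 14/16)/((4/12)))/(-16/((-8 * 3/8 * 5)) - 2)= -5085/784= -6.49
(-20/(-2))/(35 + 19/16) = 160/579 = 0.28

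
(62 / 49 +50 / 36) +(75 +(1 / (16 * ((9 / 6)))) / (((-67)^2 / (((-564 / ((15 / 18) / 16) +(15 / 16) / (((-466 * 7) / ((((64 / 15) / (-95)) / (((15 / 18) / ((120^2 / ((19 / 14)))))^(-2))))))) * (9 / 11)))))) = 2437548646428603187219 / 31423064740429824000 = 77.57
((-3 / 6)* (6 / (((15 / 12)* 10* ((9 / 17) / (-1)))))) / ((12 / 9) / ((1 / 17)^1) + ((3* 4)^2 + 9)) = 2 / 775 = 0.00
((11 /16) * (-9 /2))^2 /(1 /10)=49005 /512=95.71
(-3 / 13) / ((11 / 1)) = -3 / 143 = -0.02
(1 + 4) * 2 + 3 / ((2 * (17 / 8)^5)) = 14247722 / 1419857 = 10.03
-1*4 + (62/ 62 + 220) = 217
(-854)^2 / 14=52094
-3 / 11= -0.27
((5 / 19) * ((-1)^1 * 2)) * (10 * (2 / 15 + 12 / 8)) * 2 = -980 / 57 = -17.19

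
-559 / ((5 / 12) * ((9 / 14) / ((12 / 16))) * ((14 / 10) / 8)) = -8944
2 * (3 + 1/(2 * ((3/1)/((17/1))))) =35/3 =11.67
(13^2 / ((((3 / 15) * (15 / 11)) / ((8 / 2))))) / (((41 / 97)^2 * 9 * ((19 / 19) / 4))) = 279861296 / 45387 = 6166.11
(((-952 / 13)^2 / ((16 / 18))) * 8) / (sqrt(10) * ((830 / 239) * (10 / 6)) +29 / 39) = -13511706594624 / 125917940369 +8090258601600 * sqrt(10) / 9685995413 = 2534.00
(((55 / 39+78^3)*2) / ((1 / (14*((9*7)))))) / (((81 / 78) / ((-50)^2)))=18137431340000 / 9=2015270148888.89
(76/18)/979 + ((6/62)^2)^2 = 35807489/8137143531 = 0.00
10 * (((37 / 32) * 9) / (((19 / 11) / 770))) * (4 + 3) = 49358925 / 152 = 324729.77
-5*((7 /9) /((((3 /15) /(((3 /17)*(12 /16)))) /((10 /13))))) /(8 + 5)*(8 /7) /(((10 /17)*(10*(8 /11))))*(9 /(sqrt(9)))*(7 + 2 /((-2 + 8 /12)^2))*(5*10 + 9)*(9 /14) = -438075 /11648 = -37.61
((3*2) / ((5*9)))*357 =238 / 5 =47.60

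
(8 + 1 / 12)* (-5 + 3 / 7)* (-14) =1552 / 3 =517.33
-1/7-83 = -582/7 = -83.14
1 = 1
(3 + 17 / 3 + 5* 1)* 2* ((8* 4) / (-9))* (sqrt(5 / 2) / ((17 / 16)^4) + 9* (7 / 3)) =-18368 / 9- 85983232* sqrt(10) / 2255067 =-2161.46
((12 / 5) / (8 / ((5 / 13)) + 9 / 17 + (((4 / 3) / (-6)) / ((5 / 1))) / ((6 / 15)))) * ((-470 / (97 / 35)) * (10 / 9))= -4194750 / 196813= -21.31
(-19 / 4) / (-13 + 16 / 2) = 19 / 20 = 0.95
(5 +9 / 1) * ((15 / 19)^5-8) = -266691838 / 2476099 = -107.71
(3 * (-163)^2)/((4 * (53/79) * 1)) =6296853/212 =29702.14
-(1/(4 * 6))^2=-1/576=-0.00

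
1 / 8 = 0.12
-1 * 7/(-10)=7/10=0.70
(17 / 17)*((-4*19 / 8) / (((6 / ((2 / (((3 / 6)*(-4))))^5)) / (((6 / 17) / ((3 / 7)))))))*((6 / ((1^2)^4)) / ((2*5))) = 133 / 170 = 0.78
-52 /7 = -7.43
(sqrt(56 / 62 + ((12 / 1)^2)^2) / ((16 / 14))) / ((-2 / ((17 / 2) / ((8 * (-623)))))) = 17 * sqrt(4982041) / 353152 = 0.11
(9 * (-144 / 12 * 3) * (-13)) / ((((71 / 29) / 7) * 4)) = 213759 / 71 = 3010.69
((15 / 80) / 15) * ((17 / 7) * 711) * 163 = 1970181 / 560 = 3518.18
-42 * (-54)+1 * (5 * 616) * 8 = 26908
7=7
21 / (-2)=-21 / 2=-10.50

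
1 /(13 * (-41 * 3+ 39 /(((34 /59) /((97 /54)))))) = -612 /11401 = -0.05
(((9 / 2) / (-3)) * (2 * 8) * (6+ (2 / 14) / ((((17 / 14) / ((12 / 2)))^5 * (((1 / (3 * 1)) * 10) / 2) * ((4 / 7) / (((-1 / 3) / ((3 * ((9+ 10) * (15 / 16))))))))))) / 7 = -52508944944 / 4721024525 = -11.12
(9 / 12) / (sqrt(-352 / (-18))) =9 * sqrt(11) / 176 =0.17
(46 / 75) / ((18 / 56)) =1.91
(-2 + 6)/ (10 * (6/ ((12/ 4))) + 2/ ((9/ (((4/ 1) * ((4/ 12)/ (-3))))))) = 81/ 403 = 0.20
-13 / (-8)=1.62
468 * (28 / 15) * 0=0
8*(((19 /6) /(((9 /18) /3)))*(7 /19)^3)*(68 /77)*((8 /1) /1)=213248 /3971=53.70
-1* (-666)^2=-443556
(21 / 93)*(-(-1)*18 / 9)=0.45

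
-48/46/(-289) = 24/6647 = 0.00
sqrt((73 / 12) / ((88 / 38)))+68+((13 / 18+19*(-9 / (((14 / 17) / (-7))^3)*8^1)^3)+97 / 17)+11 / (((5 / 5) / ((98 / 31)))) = sqrt(45771) / 132+15581330585437493135 / 9486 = 1642560677360057.82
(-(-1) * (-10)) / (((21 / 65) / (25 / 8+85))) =-76375 / 28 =-2727.68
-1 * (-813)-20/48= 9751/12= 812.58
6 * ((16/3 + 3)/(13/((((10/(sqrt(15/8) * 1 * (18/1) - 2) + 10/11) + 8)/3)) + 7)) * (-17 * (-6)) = 86640840 * sqrt(30)/60250207 + 27032433720/60250207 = 456.55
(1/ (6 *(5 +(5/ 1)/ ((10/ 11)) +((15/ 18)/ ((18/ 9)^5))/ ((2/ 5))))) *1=64/ 4057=0.02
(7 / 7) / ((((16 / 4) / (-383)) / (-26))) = 4979 / 2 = 2489.50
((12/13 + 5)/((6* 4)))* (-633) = -16247/104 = -156.22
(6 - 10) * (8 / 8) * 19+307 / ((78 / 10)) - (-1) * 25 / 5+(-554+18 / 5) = -582.04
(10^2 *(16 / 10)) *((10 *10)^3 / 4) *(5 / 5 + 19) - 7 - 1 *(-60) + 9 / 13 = 10400000698 / 13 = 800000053.69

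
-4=-4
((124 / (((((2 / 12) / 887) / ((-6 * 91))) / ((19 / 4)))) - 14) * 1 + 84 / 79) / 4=-67605169597 / 158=-427880820.23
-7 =-7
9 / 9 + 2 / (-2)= 0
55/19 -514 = -9711/19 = -511.11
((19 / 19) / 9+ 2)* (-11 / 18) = -209 / 162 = -1.29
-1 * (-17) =17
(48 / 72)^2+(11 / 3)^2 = 125 / 9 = 13.89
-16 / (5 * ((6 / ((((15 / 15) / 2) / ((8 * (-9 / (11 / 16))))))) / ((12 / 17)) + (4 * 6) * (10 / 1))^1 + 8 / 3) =66 / 31759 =0.00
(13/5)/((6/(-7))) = -91/30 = -3.03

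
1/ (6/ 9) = 1.50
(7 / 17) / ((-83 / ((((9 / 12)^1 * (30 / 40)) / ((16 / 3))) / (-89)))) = 189 / 32148224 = 0.00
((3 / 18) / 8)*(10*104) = 21.67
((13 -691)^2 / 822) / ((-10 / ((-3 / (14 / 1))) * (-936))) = -12769 / 997360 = -0.01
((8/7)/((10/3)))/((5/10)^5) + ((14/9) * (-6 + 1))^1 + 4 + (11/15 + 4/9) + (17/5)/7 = 8.86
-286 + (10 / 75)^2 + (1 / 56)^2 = -201788831 / 705600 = -285.98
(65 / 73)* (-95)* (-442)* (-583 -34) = -1684008950 / 73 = -23068615.75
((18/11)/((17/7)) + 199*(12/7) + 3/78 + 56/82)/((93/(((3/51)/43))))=477975529/94863070302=0.01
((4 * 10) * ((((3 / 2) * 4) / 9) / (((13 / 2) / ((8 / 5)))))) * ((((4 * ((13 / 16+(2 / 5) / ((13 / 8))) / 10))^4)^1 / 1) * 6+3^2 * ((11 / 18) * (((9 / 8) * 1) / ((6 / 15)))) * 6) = 708354181264401 / 1160290625000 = 610.50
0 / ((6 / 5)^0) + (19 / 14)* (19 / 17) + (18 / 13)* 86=373117 / 3094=120.59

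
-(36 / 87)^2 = -144 / 841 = -0.17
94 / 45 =2.09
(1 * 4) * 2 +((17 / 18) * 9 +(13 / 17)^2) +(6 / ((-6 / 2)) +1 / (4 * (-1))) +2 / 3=53759 / 3468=15.50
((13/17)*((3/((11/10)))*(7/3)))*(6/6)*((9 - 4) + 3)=7280/187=38.93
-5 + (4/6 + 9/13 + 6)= 92/39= 2.36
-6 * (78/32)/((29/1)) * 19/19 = -117/232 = -0.50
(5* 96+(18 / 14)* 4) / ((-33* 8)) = -1.84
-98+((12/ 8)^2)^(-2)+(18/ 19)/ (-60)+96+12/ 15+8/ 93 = -444761/ 477090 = -0.93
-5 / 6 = -0.83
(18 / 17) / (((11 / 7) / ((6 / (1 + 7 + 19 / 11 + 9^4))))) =378 / 614363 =0.00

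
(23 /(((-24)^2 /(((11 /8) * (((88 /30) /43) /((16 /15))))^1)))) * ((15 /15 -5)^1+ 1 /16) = -19481 /1409024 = -0.01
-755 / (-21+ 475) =-755 / 454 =-1.66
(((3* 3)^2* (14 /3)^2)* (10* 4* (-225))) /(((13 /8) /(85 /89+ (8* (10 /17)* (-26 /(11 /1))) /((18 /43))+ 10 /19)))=1007675897760000 /4110821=245127651.57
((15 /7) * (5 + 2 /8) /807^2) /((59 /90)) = 225 /8538598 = 0.00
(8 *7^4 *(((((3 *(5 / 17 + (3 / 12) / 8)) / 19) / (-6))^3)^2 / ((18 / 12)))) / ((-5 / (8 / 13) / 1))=-24609937089105963 / 39627654227478139811921920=-0.00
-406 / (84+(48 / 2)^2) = -203 / 330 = -0.62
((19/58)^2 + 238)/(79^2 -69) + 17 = 353765329/20762608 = 17.04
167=167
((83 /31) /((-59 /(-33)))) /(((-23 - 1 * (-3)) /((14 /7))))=-2739 /18290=-0.15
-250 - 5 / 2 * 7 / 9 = -4535 / 18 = -251.94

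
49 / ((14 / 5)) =35 / 2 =17.50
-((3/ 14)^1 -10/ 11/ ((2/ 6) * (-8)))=-171/ 308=-0.56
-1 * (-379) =379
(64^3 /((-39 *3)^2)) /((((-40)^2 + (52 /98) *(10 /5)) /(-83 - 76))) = -170196992 /89494119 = -1.90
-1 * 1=-1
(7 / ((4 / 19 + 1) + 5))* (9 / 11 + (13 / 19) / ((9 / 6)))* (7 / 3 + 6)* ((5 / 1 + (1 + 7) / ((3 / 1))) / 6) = 3215975 / 210276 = 15.29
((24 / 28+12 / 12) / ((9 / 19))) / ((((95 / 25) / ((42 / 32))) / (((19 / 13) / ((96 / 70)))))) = 3325 / 2304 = 1.44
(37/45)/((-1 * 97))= -37/4365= -0.01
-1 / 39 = -0.03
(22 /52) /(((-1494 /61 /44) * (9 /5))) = -36905 /87399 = -0.42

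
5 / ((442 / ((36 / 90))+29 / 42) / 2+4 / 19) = 7980 / 882677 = 0.01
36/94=18/47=0.38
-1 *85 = -85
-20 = -20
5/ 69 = 0.07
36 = 36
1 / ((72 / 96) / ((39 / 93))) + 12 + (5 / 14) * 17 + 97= 150551 / 1302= 115.63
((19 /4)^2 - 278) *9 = -2298.94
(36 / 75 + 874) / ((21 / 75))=21862 / 7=3123.14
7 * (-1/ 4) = -7/ 4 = -1.75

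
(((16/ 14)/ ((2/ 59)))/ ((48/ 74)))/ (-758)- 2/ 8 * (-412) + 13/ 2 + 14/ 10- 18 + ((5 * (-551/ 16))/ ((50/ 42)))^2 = 21012.84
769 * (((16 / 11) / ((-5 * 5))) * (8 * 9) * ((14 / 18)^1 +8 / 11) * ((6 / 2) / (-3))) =14666368 / 3025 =4848.39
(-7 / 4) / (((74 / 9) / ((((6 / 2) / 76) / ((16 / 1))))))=-189 / 359936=-0.00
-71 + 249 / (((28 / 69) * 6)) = 31.27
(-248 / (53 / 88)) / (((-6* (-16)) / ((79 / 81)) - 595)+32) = 1724096 / 1945153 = 0.89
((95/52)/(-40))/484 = -19/201344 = -0.00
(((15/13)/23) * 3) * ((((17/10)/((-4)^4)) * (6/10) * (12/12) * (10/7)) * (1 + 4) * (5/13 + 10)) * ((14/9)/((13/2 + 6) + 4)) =0.00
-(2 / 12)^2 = -1 / 36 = -0.03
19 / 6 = 3.17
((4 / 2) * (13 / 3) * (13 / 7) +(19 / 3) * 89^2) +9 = 351340 / 7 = 50191.43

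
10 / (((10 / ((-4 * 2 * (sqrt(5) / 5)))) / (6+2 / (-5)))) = -224 * sqrt(5) / 25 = -20.04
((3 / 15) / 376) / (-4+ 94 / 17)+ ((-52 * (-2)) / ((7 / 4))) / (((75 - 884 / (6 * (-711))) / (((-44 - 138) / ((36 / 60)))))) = -1879476287311 / 7841182960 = -239.69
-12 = -12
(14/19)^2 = 196/361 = 0.54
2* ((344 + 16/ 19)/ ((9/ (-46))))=-66976/ 19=-3525.05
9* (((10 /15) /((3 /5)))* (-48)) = -480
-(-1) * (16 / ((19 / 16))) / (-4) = -64 / 19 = -3.37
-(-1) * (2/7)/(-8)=-1/28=-0.04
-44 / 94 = -22 / 47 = -0.47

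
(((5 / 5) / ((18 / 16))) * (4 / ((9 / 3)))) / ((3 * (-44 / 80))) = -640 / 891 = -0.72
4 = 4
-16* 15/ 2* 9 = -1080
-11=-11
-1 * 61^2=-3721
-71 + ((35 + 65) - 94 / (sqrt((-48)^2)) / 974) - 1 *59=-701327 / 23376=-30.00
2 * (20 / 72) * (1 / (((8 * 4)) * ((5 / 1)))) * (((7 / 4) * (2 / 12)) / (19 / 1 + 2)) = 1 / 20736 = 0.00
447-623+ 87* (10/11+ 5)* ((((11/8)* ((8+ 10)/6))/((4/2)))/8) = -43.46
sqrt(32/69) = 4 * sqrt(138)/69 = 0.68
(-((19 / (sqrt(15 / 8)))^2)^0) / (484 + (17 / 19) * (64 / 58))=-551 / 267228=-0.00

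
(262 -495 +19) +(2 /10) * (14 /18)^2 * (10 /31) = -537256 /2511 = -213.96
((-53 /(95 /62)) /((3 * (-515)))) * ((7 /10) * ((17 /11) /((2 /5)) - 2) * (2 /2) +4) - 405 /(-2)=545221751 /2690875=202.62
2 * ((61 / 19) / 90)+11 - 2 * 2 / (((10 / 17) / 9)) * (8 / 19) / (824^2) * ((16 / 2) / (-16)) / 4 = 642718957 / 58052448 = 11.07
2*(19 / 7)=38 / 7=5.43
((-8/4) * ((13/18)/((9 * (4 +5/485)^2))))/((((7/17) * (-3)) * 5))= 2079389/1286985105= 0.00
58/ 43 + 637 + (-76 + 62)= 26847/ 43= 624.35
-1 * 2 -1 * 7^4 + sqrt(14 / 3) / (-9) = -2403 -sqrt(42) / 27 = -2403.24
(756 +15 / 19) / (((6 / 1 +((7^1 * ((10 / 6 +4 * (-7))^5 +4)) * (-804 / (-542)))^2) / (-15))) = -103927040999685 / 158281412133301341299866558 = -0.00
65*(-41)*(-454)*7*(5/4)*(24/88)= 63520275/22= 2887285.23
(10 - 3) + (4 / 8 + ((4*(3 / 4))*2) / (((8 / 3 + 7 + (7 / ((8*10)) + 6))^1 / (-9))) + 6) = 76167 / 7562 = 10.07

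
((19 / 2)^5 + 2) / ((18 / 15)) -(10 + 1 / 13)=160925443 / 2496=64473.33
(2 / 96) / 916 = 1 / 43968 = 0.00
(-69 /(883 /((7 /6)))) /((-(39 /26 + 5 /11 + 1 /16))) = 14168 /313465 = 0.05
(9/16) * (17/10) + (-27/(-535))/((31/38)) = 540333/530720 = 1.02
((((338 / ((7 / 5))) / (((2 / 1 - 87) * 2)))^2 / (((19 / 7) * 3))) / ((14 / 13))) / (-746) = -371293 / 1204308084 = -0.00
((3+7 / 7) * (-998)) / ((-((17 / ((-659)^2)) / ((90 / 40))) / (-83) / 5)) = -1618795455930 / 17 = -95223262113.53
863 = 863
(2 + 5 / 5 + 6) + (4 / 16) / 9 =325 / 36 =9.03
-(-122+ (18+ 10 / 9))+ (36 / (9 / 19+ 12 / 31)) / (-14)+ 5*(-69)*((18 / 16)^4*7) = -164343026713 / 43610112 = -3768.46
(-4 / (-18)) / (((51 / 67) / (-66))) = -2948 / 153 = -19.27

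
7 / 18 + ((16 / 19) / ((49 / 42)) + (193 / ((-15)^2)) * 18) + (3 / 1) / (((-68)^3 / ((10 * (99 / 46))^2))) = 82360084741201 / 4977560750400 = 16.55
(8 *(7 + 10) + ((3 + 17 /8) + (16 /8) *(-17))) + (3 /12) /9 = 7715 /72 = 107.15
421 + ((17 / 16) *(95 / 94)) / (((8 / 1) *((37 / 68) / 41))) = 47981271 / 111296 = 431.11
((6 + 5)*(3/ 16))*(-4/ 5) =-1.65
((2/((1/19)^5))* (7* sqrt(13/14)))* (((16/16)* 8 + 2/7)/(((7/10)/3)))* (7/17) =4308412260* sqrt(182)/119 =488434110.20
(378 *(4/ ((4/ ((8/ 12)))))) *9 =2268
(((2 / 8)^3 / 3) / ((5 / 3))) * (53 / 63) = 0.00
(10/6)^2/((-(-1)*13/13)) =25/9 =2.78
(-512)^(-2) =1 / 262144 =0.00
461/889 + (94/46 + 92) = 1933510/20447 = 94.56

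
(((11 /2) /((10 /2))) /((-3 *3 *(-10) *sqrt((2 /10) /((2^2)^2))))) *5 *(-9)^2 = 99 *sqrt(5) /5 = 44.27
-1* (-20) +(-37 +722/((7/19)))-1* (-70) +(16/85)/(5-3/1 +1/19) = 46707163/23205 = 2012.81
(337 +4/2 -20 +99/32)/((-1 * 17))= -10307/544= -18.95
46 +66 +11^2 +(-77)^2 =6162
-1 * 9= -9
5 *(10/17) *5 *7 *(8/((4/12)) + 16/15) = 131600/51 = 2580.39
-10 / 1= -10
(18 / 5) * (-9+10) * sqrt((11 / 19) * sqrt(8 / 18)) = 6 * sqrt(1254) / 95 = 2.24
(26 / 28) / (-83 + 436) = 13 / 4942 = 0.00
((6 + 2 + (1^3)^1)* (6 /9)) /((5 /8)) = 48 /5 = 9.60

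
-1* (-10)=10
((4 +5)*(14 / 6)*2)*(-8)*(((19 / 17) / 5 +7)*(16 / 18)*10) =-1100288 / 51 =-21574.27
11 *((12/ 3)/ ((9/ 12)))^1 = 176/ 3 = 58.67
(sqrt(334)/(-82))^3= -167 * sqrt(334)/275684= -0.01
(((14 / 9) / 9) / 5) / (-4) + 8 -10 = -1627 / 810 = -2.01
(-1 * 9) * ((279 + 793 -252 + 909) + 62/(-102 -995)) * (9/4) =-153628731/4388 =-35011.11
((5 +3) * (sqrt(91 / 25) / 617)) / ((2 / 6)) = 24 * sqrt(91) / 3085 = 0.07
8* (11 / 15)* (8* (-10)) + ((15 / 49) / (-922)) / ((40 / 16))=-31805321 / 67767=-469.33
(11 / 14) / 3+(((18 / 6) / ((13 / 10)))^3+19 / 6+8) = 364760 / 15379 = 23.72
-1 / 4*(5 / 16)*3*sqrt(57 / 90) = -sqrt(570) / 128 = -0.19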